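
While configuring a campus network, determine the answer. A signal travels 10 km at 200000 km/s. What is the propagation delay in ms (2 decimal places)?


Given: distance = 10 km, speed = 200000 km/s
Delay = distance / speed = 10 / 200000 seconds
Delay in ms = 10 * 1000 / 200000
Delay = 0.0500 ms
Rounded to 2 dp = 0.05 ms

0.05


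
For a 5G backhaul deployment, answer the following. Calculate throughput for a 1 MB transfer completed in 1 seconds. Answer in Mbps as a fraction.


Given: file = 1 MB, time = 1 s
File in Mb = 1 * 8 = 8 Mb
Throughput = 8 / 1 Mbps
Throughput = 8 Mbps

8


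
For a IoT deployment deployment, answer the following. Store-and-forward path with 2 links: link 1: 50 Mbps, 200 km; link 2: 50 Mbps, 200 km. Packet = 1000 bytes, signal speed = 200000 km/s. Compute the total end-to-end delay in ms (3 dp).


Packet = 1000 bytes = 8000 bits. Store-and-forward: sum (t_trans + t_prop) per link.
Link 1: t_trans = 8000/(50*10^6) s = 0.1600 ms; t_prop = 200/200000 s = 1.0000 ms; subtotal = 1.1600 ms
Link 2: t_trans = 8000/(50*10^6) s = 0.1600 ms; t_prop = 200/200000 s = 1.0000 ms; subtotal = 1.1600 ms
End-to-end = 1.1600 + 1.1600 = 2.3200 ms -> 2.320 ms (3 dp)

2.320


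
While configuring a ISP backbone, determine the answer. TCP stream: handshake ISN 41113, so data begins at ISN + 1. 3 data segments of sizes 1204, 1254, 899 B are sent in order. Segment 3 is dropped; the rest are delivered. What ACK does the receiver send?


SYN uses sequence number 41113; first data byte = ISN + 1 = 41114.
Segment 1: SEQ = 41114, len = 1204 B, covers [41114, 42317]
Segment 2: SEQ = 42318, len = 1254 B, covers [42318, 43571]
Segment 3: SEQ = 43572, len = 899 B, covers [43572, 44470] [LOST]
In-order data received: bytes [41114, 43571] (segments 1..2).
Segment 3 missing -> gap begins at byte 43572.
Cumulative ACK = next expected in-order byte = 41114 + 1204 + 1254 = 43572

43572


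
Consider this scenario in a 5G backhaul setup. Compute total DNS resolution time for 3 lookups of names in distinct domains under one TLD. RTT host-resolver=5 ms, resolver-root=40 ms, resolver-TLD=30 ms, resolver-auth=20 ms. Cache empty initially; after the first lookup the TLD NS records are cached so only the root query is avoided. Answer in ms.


Lookup 1 (cold cache): local + root + TLD + auth = 5 + 40 + 30 + 20 = 95 ms
Lookups 2..3 (TLD NS cached -> skip root; new domain -> still ask TLD and auth): local + TLD + auth = 5 + 30 + 20 = 55 ms each
Remaining 2 lookups: 2 * 55 = 110 ms
Total = 95 + 110 = 205 ms

205


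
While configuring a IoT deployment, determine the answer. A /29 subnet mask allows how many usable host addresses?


Given: subnet mask /29
Host bits = 32 - 29 = 3
Total addresses = 2^3 = 8
Usable hosts = 8 - 2 (network + broadcast) = 6

6


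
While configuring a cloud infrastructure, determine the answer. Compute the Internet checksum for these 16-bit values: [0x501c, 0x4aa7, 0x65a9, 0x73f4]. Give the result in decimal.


Given words: [0x501c, 0x4aa7, 0x65a9, 0x73f4]
Step 1: Sum all words
Raw sum = 20508 + 19111 + 26025 + 29684 = 95328
Step 2: Fold carry: (29792 + 1) = 29793
One's complement = ~29793 & 0xFFFF = 35742

35742


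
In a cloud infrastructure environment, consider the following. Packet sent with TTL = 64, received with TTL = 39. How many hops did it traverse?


Given: initial TTL = 64, received TTL = 39
Hops = initial TTL - received TTL
Hops = 64 - 39 = 25

25


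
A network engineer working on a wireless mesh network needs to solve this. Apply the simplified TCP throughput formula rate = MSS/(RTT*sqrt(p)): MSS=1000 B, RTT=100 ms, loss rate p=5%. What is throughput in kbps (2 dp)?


Given: MSS = 1000 bytes, RTT = 100 ms, loss = 5%
RTT in seconds = 100 / 1000 = 0.1
Loss rate = 5% = 0.05
sqrt(loss) = sqrt(0.05) = 0.223606797750
Throughput (bytes/s) = 1000 / (0.1 * 0.223606797750) = 44721.3595
Throughput (kbps) = 44721.3595 * 8 / 1000 = 357.770876 -> 357.77 kbps (2 dp)

357.77


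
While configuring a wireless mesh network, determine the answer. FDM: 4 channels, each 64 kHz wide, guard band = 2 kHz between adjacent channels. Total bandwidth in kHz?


Given: 4 channels, 64 kHz each, guard = 2 kHz
Channel bandwidth = 4 * 64 = 256 kHz
Guard bands = 3 gaps * 2 kHz = 6 kHz
Total = 256 + 6 = 262 kHz

262


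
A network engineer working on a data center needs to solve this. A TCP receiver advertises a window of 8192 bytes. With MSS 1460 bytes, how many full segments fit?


Given: RWND = 8192 bytes, MSS = 1460 bytes
Full segments = floor(RWND / MSS)
Full segments = floor(8192 / 1460)
Full segments = floor(5.611) = 5

5


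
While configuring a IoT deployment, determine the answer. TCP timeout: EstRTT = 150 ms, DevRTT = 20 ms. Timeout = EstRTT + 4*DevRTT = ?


Given: EstRTT = 150 ms, DevRTT = 20 ms
Timeout = EstRTT + 4 * DevRTT
4 * DevRTT = 4 * 20 = 80
Timeout = 150 + 80 = 230 ms

230


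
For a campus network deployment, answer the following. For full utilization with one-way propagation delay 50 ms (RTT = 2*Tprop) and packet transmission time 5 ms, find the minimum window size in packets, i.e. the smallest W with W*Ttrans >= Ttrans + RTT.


Given: Ttrans = 5 ms, RTT = 100 ms (= 2 * Tprop, Tprop = 50 ms)
Time until first ACK returns = Ttrans + RTT = 5 + 100 = 105 ms
Need W * Ttrans >= Ttrans + RTT  ->  W >= (Ttrans + RTT) / Ttrans
(Ttrans + RTT) / Ttrans = 105 / 5 = 21
W_min = ceil(21) = 21

21


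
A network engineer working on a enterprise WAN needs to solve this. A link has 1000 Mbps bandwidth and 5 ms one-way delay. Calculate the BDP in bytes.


Given: bandwidth = 1000 Mbps, delay = 5 ms
BDP in bits = 1000 * 10^6 * 5 / 1000
BDP in bits = 5000000
BDP in bytes = 5000000 / 8 = 625000

625000


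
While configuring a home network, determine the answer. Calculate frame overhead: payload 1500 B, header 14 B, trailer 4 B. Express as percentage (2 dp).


Given: payload = 1500 B, header = 14 B, trailer = 4 B
Overhead bytes = header + trailer = 14 + 4 = 18
Total frame = payload + overhead = 1500 + 18 = 1518
Overhead % = 18 / 1518 * 100 = 1.1858% -> 1.19% (2 dp)

1.19


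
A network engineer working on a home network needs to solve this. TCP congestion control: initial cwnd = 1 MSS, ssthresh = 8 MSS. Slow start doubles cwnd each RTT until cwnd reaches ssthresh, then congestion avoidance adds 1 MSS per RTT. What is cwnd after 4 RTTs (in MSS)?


RTT 0: cwnd = 1 MSS (initial)
RTT 1: cwnd = 2 MSS (slow start, doubled)
RTT 2: cwnd = 4 MSS (slow start, doubled)
RTT 3: cwnd = 8 MSS (slow start, doubled)
RTT 4: cwnd = 9 MSS (congestion avoidance, +1)

9


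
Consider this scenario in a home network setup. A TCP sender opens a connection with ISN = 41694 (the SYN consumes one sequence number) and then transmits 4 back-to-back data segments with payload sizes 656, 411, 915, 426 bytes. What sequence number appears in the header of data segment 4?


The SYN occupies sequence number ISN = 41694, so the first data byte is ISN + 1 = 41695.
SEQ of data segment i = (ISN + 1) + sum of payload sizes of segments 1..i-1.
Segment 1: SEQ = 41695, payload = 656 bytes
Segment 2: SEQ = 42351, payload = 411 bytes
Segment 3: SEQ = 42762, payload = 915 bytes
Segment 4: SEQ = 43677, payload = 426 bytes
SEQ of segment 4 = 41695 + 656 + 411 + 915 = 43677

43677


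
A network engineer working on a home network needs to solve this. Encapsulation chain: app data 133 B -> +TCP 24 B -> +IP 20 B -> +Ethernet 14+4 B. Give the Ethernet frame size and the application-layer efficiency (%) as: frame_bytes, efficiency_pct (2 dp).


TCP segment = 133 + 24 = 157 B
IP packet = 157 + 20 = 177 B
Ethernet frame = 177 + 14 + 4 = 195 B
Efficiency = app / frame = 133 / 195 = 0.682051 = 68.2051% -> 68.21% (2 dp)

195, 68.21


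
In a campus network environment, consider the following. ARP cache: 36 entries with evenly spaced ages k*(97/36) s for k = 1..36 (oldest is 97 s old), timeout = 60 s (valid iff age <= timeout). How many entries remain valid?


Ages are k * 97/36 s for k = 1..36 (spacing = 2.6944 s).
Entry k is valid iff k * 97/36 <= 60 iff k <= 36 * 60 / 97 = 22.2680
n_valid = floor(22.2680) = 22
(n_stale = 36 - 22 = 14)

22


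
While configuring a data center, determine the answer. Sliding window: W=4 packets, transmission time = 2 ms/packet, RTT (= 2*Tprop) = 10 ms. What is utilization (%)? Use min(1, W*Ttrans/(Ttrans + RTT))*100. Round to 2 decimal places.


Given: W = 4, Ttrans = 2 ms, RTT = 10 ms (= 2 * Tprop, Tprop = 5 ms)
Cycle time = Ttrans + RTT = 2 + 10 = 12 ms (first packet sent until its ACK returns)
W * Ttrans = 4 * 2 = 8 ms of sending per cycle
W * Ttrans / (Ttrans + RTT) = 8 / 12 = 0.666667
U = min(1, 0.666667) = 0.666667
U% = 66.67%

66.67


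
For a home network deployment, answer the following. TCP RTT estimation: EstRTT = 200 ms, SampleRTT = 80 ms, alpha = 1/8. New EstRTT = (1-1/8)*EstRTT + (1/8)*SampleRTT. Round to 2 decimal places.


Given: EstRTT = 200 ms, SampleRTT = 80 ms, alpha = 1/8
New EstRTT = (1 - alpha) * EstRTT + alpha * SampleRTT
(7/8) * 200 = 175
(1/8) * 80 = 10
New EstRTT = 175 + 10 = 185 ms -> 185.00 ms (2 dp)

185.00


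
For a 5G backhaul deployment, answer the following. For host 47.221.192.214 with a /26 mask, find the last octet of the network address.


Given: IP = 47.221.192.214, prefix = /26
Subnet mask = 255.255.255.192
Last octet of IP: 214
Last octet of mask: 192
Network last octet = 214 AND 192 = 192

192


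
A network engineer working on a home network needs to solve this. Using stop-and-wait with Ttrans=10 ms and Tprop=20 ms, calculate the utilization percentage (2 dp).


Given: Ttrans = 10 ms, Tprop = 20 ms
RTT = 2 * Tprop = 2 * 20 = 40 ms
U = Ttrans / (Ttrans + RTT)
U = 10 / (10 + 40)
U = 10 / 50 = 0.2
U% = 20.00%

20.00


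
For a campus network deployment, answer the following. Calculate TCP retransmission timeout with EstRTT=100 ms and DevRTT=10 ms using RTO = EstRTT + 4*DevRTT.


Given: EstRTT = 100 ms, DevRTT = 10 ms
Timeout = EstRTT + 4 * DevRTT
4 * DevRTT = 4 * 10 = 40
Timeout = 100 + 40 = 140 ms

140


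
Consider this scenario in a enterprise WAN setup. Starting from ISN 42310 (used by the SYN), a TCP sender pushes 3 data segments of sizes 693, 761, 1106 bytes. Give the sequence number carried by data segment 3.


The SYN occupies sequence number ISN = 42310, so the first data byte is ISN + 1 = 42311.
SEQ of data segment i = (ISN + 1) + sum of payload sizes of segments 1..i-1.
Segment 1: SEQ = 42311, payload = 693 bytes
Segment 2: SEQ = 43004, payload = 761 bytes
Segment 3: SEQ = 43765, payload = 1106 bytes
SEQ of segment 3 = 42311 + 693 + 761 = 43765

43765


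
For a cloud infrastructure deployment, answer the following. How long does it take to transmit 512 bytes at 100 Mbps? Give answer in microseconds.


Given: packet = 512 bytes, bandwidth = 100 Mbps
Packet in bits = 512 * 8 = 4096 bits
Bandwidth = 100 * 10^6 = 100000000 bps
Time = 4096 / 100000000 seconds
Time in us = 4096 * 10^6 / 100000000 = 40.96

40.96


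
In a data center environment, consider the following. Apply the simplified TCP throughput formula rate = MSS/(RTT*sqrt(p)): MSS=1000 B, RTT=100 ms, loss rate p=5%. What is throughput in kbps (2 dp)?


Given: MSS = 1000 bytes, RTT = 100 ms, loss = 5%
RTT in seconds = 100 / 1000 = 0.1
Loss rate = 5% = 0.05
sqrt(loss) = sqrt(0.05) = 0.223606797750
Throughput (bytes/s) = 1000 / (0.1 * 0.223606797750) = 44721.3595
Throughput (kbps) = 44721.3595 * 8 / 1000 = 357.770876 -> 357.77 kbps (2 dp)

357.77


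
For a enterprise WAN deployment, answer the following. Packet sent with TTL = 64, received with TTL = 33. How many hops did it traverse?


Given: initial TTL = 64, received TTL = 33
Hops = initial TTL - received TTL
Hops = 64 - 33 = 31

31


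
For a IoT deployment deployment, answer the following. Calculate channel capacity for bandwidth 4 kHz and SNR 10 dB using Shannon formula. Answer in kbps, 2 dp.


Given: B = 4 kHz, SNR = 10 dB
SNR linear = 10^(10/10) = 10
1 + SNR = 11
log2(11) = 3.4594316186
C = 4 * 1000 * 3.4594316186 = 13837.7265 bps
C = 13.837726 kbps -> 13.84 kbps (2 dp)

13.84


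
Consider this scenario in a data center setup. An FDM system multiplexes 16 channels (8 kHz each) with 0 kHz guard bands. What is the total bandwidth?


Given: 16 channels, 8 kHz each, guard = 0 kHz
Channel bandwidth = 16 * 8 = 128 kHz
Guard bands = 15 gaps * 0 kHz = 0 kHz
Total = 128 + 0 = 128 kHz

128


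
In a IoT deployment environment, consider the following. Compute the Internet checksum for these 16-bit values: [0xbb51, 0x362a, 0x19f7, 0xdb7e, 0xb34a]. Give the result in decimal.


Given words: [0xbb51, 0x362a, 0x19f7, 0xdb7e, 0xb34a]
Step 1: Sum all words
Raw sum = 47953 + 13866 + 6647 + 56190 + 45898 = 170554
Step 2: Fold carry: (39482 + 2) = 39484
One's complement = ~39484 & 0xFFFF = 26051

26051


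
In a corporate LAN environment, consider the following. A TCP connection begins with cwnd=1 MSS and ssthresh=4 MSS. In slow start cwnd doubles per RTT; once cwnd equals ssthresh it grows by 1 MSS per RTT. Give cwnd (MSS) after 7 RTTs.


RTT 0: cwnd = 1 MSS (initial)
RTT 1: cwnd = 2 MSS (slow start, doubled)
RTT 2: cwnd = 4 MSS (slow start, doubled)
RTT 3: cwnd = 5 MSS (congestion avoidance, +1)
RTT 4: cwnd = 6 MSS (congestion avoidance, +1)
RTT 5: cwnd = 7 MSS (congestion avoidance, +1)
RTT 6: cwnd = 8 MSS (congestion avoidance, +1)
RTT 7: cwnd = 9 MSS (congestion avoidance, +1)

9


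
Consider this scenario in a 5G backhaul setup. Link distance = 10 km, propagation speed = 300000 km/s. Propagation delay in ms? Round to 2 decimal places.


Given: distance = 10 km, speed = 300000 km/s
Delay = distance / speed = 10 / 300000 seconds
Delay in ms = 10 * 1000 / 300000
Delay = 0.0333 ms
Rounded to 2 dp = 0.03 ms

0.03


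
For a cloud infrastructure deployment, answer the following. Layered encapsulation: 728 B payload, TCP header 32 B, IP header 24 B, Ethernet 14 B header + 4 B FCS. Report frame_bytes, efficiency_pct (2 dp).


TCP segment = 728 + 32 = 760 B
IP packet = 760 + 24 = 784 B
Ethernet frame = 784 + 14 + 4 = 802 B
Efficiency = app / frame = 728 / 802 = 0.907731 = 90.7731% -> 90.77% (2 dp)

802, 90.77


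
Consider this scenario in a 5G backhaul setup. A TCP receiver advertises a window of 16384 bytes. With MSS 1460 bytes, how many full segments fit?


Given: RWND = 16384 bytes, MSS = 1460 bytes
Full segments = floor(RWND / MSS)
Full segments = floor(16384 / 1460)
Full segments = floor(11.2219) = 11

11


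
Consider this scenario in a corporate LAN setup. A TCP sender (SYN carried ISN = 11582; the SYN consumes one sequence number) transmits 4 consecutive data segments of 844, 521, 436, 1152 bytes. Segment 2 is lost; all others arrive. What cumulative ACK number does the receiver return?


SYN uses sequence number 11582; first data byte = ISN + 1 = 11583.
Segment 1: SEQ = 11583, len = 844 B, covers [11583, 12426]
Segment 2: SEQ = 12427, len = 521 B, covers [12427, 12947] [LOST]
Segment 3: SEQ = 12948, len = 436 B, covers [12948, 13383]
Segment 4: SEQ = 13384, len = 1152 B, covers [13384, 14535]
In-order data received: bytes [11583, 12426] (segments 1..1).
Segment 2 missing -> gap begins at byte 12427; later segments buffered out of order.
Cumulative ACK = next expected in-order byte = 11583 + 844 = 12427

12427


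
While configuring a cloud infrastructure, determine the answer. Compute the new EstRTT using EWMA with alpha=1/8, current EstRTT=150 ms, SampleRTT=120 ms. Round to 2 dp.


Given: EstRTT = 150 ms, SampleRTT = 120 ms, alpha = 1/8
New EstRTT = (1 - alpha) * EstRTT + alpha * SampleRTT
(7/8) * 150 = 131.25
(1/8) * 120 = 15
New EstRTT = 131.25 + 15 = 146.25 ms -> 146.25 ms (2 dp)

146.25


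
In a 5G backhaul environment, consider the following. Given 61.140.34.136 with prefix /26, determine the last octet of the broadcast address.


Given: IP = 61.140.34.136, prefix = /26
Host bits = 32 - 26 = 6
Network last octet = 136 AND mask = 128
Host part size = 2^6 - 1 = 63
Broadcast last octet = 128 OR 63 = 191

191


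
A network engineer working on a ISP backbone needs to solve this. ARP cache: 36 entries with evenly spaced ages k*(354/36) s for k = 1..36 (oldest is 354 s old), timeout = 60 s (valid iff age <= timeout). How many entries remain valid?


Ages are k * 354/36 s for k = 1..36 (spacing = 9.8333 s).
Entry k is valid iff k * 354/36 <= 60 iff k <= 36 * 60 / 354 = 6.1017
n_valid = floor(6.1017) = 6
(n_stale = 36 - 6 = 30)

6


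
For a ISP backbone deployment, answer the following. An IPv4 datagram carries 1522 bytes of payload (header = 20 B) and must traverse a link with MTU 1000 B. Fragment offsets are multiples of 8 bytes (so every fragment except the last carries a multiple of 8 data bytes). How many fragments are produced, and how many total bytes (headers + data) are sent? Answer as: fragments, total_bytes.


Max data per non-final fragment = floor((MTU - header)/8)*8 = floor((1000 - 20)/8)*8 = floor(980/8)*8 = 976 B
Final fragment needs no 8-byte alignment: it can carry up to MTU - header = 980 B
Non-final fragments needed = ceil((payload - 980) / 976) = ceil(542/976) = ceil(0.5553) = 1
Number of fragments = 1 + 1 = 2
Fragment sizes (data): 1 * 976 B + 546 B (last, 546 <= 980 OK)
Total bytes sent = payload + n_frags * header = 1522 + 2*20 = 1522 + 40 = 1562 B

2, 1562


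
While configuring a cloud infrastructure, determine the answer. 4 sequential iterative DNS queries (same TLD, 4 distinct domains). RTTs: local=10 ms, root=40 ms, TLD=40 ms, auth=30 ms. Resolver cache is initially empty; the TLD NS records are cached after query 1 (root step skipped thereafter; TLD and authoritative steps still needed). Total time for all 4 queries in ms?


Lookup 1 (cold cache): local + root + TLD + auth = 10 + 40 + 40 + 30 = 120 ms
Lookups 2..4 (TLD NS cached -> skip root; new domain -> still ask TLD and auth): local + TLD + auth = 10 + 40 + 30 = 80 ms each
Remaining 3 lookups: 3 * 80 = 240 ms
Total = 120 + 240 = 360 ms

360


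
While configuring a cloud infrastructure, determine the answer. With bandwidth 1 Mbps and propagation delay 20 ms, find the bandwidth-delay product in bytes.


Given: bandwidth = 1 Mbps, delay = 20 ms
BDP in bits = 1 * 10^6 * 20 / 1000
BDP in bits = 20000
BDP in bytes = 20000 / 8 = 2500

2500


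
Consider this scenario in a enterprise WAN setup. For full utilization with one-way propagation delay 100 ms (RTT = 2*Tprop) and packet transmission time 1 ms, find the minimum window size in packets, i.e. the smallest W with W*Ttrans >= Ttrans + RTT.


Given: Ttrans = 1 ms, RTT = 200 ms (= 2 * Tprop, Tprop = 100 ms)
Time until first ACK returns = Ttrans + RTT = 1 + 200 = 201 ms
Need W * Ttrans >= Ttrans + RTT  ->  W >= (Ttrans + RTT) / Ttrans
(Ttrans + RTT) / Ttrans = 201 / 1 = 201
W_min = ceil(201) = 201

201


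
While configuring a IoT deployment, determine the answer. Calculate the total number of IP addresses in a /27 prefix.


Given: CIDR prefix /27
Host bits = 32 - 27 = 5
Total addresses = 2^5 = 32

32


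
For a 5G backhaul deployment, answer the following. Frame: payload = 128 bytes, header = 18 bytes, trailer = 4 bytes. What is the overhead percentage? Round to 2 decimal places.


Given: payload = 128 B, header = 18 B, trailer = 4 B
Overhead bytes = header + trailer = 18 + 4 = 22
Total frame = payload + overhead = 128 + 22 = 150
Overhead % = 22 / 150 * 100 = 14.6667% -> 14.67% (2 dp)

14.67


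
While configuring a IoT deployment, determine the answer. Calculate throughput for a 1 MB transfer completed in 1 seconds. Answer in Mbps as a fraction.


Given: file = 1 MB, time = 1 s
File in Mb = 1 * 8 = 8 Mb
Throughput = 8 / 1 Mbps
Throughput = 8 Mbps

8


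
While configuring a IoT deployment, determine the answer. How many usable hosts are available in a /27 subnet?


Given: subnet mask /27
Host bits = 32 - 27 = 5
Total addresses = 2^5 = 32
Usable hosts = 32 - 2 (network + broadcast) = 30

30


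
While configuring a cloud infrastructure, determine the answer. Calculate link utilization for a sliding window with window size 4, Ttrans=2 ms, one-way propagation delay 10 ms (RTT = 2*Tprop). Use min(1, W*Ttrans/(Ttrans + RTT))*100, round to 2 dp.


Given: W = 4, Ttrans = 2 ms, RTT = 20 ms (= 2 * Tprop, Tprop = 10 ms)
Cycle time = Ttrans + RTT = 2 + 20 = 22 ms (first packet sent until its ACK returns)
W * Ttrans = 4 * 2 = 8 ms of sending per cycle
W * Ttrans / (Ttrans + RTT) = 8 / 22 = 0.363636
U = min(1, 0.363636) = 0.363636
U% = 36.36%

36.36


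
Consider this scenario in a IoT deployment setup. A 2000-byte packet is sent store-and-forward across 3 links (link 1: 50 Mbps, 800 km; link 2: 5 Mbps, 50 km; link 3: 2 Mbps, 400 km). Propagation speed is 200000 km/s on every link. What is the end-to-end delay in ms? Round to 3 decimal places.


Packet = 2000 bytes = 16000 bits. Store-and-forward: sum (t_trans + t_prop) per link.
Link 1: t_trans = 16000/(50*10^6) s = 0.3200 ms; t_prop = 800/200000 s = 4.0000 ms; subtotal = 4.3200 ms
Link 2: t_trans = 16000/(5*10^6) s = 3.2000 ms; t_prop = 50/200000 s = 0.2500 ms; subtotal = 3.4500 ms
Link 3: t_trans = 16000/(2*10^6) s = 8.0000 ms; t_prop = 400/200000 s = 2.0000 ms; subtotal = 10.0000 ms
End-to-end = 4.3200 + 3.4500 + 10.0000 = 17.7700 ms -> 17.770 ms (3 dp)

17.770


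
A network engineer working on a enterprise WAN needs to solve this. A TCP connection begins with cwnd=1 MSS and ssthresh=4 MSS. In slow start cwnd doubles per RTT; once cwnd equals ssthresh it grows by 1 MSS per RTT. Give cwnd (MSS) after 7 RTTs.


RTT 0: cwnd = 1 MSS (initial)
RTT 1: cwnd = 2 MSS (slow start, doubled)
RTT 2: cwnd = 4 MSS (slow start, doubled)
RTT 3: cwnd = 5 MSS (congestion avoidance, +1)
RTT 4: cwnd = 6 MSS (congestion avoidance, +1)
RTT 5: cwnd = 7 MSS (congestion avoidance, +1)
RTT 6: cwnd = 8 MSS (congestion avoidance, +1)
RTT 7: cwnd = 9 MSS (congestion avoidance, +1)

9


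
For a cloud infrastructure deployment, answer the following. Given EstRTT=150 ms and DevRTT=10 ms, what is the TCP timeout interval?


Given: EstRTT = 150 ms, DevRTT = 10 ms
Timeout = EstRTT + 4 * DevRTT
4 * DevRTT = 4 * 10 = 40
Timeout = 150 + 40 = 190 ms

190


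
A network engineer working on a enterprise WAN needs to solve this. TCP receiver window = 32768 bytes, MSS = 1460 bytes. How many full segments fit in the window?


Given: RWND = 32768 bytes, MSS = 1460 bytes
Full segments = floor(RWND / MSS)
Full segments = floor(32768 / 1460)
Full segments = floor(22.4438) = 22

22


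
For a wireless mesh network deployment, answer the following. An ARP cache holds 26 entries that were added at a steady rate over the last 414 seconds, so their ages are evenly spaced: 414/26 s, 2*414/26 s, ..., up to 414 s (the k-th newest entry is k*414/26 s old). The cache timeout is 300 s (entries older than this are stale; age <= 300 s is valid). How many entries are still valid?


Ages are k * 414/26 s for k = 1..26 (spacing = 15.9231 s).
Entry k is valid iff k * 414/26 <= 300 iff k <= 26 * 300 / 414 = 18.8406
n_valid = floor(18.8406) = 18
(n_stale = 26 - 18 = 8)

18


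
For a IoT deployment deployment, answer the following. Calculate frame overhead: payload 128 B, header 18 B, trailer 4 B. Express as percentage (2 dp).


Given: payload = 128 B, header = 18 B, trailer = 4 B
Overhead bytes = header + trailer = 18 + 4 = 22
Total frame = payload + overhead = 128 + 22 = 150
Overhead % = 22 / 150 * 100 = 14.6667% -> 14.67% (2 dp)

14.67


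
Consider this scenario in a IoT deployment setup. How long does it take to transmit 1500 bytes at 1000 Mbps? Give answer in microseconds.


Given: packet = 1500 bytes, bandwidth = 1000 Mbps
Packet in bits = 1500 * 8 = 12000 bits
Bandwidth = 1000 * 10^6 = 1000000000 bps
Time = 12000 / 1000000000 seconds
Time in us = 12000 * 10^6 / 1000000000 = 12

12


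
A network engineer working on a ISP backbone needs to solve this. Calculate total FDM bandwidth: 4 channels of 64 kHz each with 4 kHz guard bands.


Given: 4 channels, 64 kHz each, guard = 4 kHz
Channel bandwidth = 4 * 64 = 256 kHz
Guard bands = 3 gaps * 4 kHz = 12 kHz
Total = 256 + 12 = 268 kHz

268


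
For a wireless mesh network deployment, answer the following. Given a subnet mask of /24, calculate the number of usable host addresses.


Given: subnet mask /24
Host bits = 32 - 24 = 8
Total addresses = 2^8 = 256
Usable hosts = 256 - 2 (network + broadcast) = 254

254


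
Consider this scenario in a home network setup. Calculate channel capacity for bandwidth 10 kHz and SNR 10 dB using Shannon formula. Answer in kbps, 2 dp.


Given: B = 10 kHz, SNR = 10 dB
SNR linear = 10^(10/10) = 10
1 + SNR = 11
log2(11) = 3.4594316186
C = 10 * 1000 * 3.4594316186 = 34594.3162 bps
C = 34.594316 kbps -> 34.59 kbps (2 dp)

34.59


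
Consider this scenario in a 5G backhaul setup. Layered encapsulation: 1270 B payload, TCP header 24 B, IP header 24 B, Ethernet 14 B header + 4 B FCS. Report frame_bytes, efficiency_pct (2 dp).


TCP segment = 1270 + 24 = 1294 B
IP packet = 1294 + 24 = 1318 B
Ethernet frame = 1318 + 14 + 4 = 1336 B
Efficiency = app / frame = 1270 / 1336 = 0.950599 = 95.0599% -> 95.06% (2 dp)

1336, 95.06


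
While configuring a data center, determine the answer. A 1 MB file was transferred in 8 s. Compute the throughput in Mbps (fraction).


Given: file = 1 MB, time = 8 s
File in Mb = 1 * 8 = 8 Mb
Throughput = 8 / 8 Mbps
Throughput = 1 Mbps

1


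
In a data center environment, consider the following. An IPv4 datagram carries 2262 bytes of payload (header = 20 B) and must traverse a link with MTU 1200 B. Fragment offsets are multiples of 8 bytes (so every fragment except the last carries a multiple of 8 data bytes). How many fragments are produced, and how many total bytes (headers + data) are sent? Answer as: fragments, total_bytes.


Max data per non-final fragment = floor((MTU - header)/8)*8 = floor((1200 - 20)/8)*8 = floor(1180/8)*8 = 1176 B
Final fragment needs no 8-byte alignment: it can carry up to MTU - header = 1180 B
Non-final fragments needed = ceil((payload - 1180) / 1176) = ceil(1082/1176) = ceil(0.9201) = 1
Number of fragments = 1 + 1 = 2
Fragment sizes (data): 1 * 1176 B + 1086 B (last, 1086 <= 1180 OK)
Total bytes sent = payload + n_frags * header = 2262 + 2*20 = 2262 + 40 = 2302 B

2, 2302


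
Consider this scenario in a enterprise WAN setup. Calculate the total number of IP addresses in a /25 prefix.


Given: CIDR prefix /25
Host bits = 32 - 25 = 7
Total addresses = 2^7 = 128

128


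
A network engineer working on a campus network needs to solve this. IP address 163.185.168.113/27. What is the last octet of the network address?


Given: IP = 163.185.168.113, prefix = /27
Subnet mask = 255.255.255.224
Last octet of IP: 113
Last octet of mask: 224
Network last octet = 113 AND 224 = 96

96


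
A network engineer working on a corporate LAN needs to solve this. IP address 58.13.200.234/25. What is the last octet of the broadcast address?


Given: IP = 58.13.200.234, prefix = /25
Host bits = 32 - 25 = 7
Network last octet = 234 AND mask = 128
Host part size = 2^7 - 1 = 127
Broadcast last octet = 128 OR 127 = 255

255


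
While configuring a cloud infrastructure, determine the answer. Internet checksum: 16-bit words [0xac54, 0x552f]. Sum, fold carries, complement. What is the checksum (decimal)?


Given words: [0xac54, 0x552f]
Step 1: Sum all words
Raw sum = 44116 + 21807 = 65923
Step 2: Fold carry: (387 + 1) = 388
One's complement = ~388 & 0xFFFF = 65147

65147


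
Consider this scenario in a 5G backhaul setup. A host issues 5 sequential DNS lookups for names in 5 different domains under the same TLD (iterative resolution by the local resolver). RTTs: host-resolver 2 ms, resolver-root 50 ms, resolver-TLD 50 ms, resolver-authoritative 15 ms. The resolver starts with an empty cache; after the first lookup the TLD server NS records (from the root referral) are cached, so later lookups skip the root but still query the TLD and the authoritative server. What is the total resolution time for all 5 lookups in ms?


Lookup 1 (cold cache): local + root + TLD + auth = 2 + 50 + 50 + 15 = 117 ms
Lookups 2..5 (TLD NS cached -> skip root; new domain -> still ask TLD and auth): local + TLD + auth = 2 + 50 + 15 = 67 ms each
Remaining 4 lookups: 4 * 67 = 268 ms
Total = 117 + 268 = 385 ms

385


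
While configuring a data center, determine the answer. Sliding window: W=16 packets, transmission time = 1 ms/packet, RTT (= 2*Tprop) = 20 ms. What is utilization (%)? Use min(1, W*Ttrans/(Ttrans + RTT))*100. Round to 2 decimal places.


Given: W = 16, Ttrans = 1 ms, RTT = 20 ms (= 2 * Tprop, Tprop = 10 ms)
Cycle time = Ttrans + RTT = 1 + 20 = 21 ms (first packet sent until its ACK returns)
W * Ttrans = 16 * 1 = 16 ms of sending per cycle
W * Ttrans / (Ttrans + RTT) = 16 / 21 = 0.761905
U = min(1, 0.761905) = 0.761905
U% = 76.19%

76.19


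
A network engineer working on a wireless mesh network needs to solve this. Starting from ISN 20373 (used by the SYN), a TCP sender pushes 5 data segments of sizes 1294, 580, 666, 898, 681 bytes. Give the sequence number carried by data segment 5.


The SYN occupies sequence number ISN = 20373, so the first data byte is ISN + 1 = 20374.
SEQ of data segment i = (ISN + 1) + sum of payload sizes of segments 1..i-1.
Segment 1: SEQ = 20374, payload = 1294 bytes
Segment 2: SEQ = 21668, payload = 580 bytes
Segment 3: SEQ = 22248, payload = 666 bytes
Segment 4: SEQ = 22914, payload = 898 bytes
Segment 5: SEQ = 23812, payload = 681 bytes
SEQ of segment 5 = 20374 + 1294 + 580 + 666 + 898 = 23812

23812


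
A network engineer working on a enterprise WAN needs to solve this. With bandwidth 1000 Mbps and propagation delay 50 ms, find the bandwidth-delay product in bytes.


Given: bandwidth = 1000 Mbps, delay = 50 ms
BDP in bits = 1000 * 10^6 * 50 / 1000
BDP in bits = 50000000
BDP in bytes = 50000000 / 8 = 6250000

6250000


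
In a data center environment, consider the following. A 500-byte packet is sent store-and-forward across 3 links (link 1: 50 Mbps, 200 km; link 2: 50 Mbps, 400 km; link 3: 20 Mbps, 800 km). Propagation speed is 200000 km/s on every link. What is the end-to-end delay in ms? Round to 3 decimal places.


Packet = 500 bytes = 4000 bits. Store-and-forward: sum (t_trans + t_prop) per link.
Link 1: t_trans = 4000/(50*10^6) s = 0.0800 ms; t_prop = 200/200000 s = 1.0000 ms; subtotal = 1.0800 ms
Link 2: t_trans = 4000/(50*10^6) s = 0.0800 ms; t_prop = 400/200000 s = 2.0000 ms; subtotal = 2.0800 ms
Link 3: t_trans = 4000/(20*10^6) s = 0.2000 ms; t_prop = 800/200000 s = 4.0000 ms; subtotal = 4.2000 ms
End-to-end = 1.0800 + 2.0800 + 4.2000 = 7.3600 ms -> 7.360 ms (3 dp)

7.360


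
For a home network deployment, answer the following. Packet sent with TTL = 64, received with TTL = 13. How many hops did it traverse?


Given: initial TTL = 64, received TTL = 13
Hops = initial TTL - received TTL
Hops = 64 - 13 = 51

51


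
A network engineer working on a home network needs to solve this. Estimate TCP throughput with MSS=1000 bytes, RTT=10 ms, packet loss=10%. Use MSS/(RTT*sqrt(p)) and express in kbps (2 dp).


Given: MSS = 1000 bytes, RTT = 10 ms, loss = 10%
RTT in seconds = 10 / 1000 = 0.01
Loss rate = 10% = 0.1
sqrt(loss) = sqrt(0.1) = 0.316227766017
Throughput (bytes/s) = 1000 / (0.01 * 0.316227766017) = 316227.7660
Throughput (kbps) = 316227.7660 * 8 / 1000 = 2529.822128 -> 2529.82 kbps (2 dp)

2529.82


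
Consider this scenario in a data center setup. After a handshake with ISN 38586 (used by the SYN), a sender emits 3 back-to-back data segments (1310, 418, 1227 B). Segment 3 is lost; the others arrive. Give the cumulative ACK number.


SYN uses sequence number 38586; first data byte = ISN + 1 = 38587.
Segment 1: SEQ = 38587, len = 1310 B, covers [38587, 39896]
Segment 2: SEQ = 39897, len = 418 B, covers [39897, 40314]
Segment 3: SEQ = 40315, len = 1227 B, covers [40315, 41541] [LOST]
In-order data received: bytes [38587, 40314] (segments 1..2).
Segment 3 missing -> gap begins at byte 40315.
Cumulative ACK = next expected in-order byte = 38587 + 1310 + 418 = 40315

40315


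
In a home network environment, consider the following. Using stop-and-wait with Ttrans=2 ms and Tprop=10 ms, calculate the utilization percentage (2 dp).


Given: Ttrans = 2 ms, Tprop = 10 ms
RTT = 2 * Tprop = 2 * 10 = 20 ms
U = Ttrans / (Ttrans + RTT)
U = 2 / (2 + 20)
U = 2 / 22 = 0.090909
U% = 9.09%

9.09


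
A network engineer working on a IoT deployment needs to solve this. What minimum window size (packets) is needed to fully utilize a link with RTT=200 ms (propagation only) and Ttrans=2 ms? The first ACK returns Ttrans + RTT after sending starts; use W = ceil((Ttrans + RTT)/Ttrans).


Given: Ttrans = 2 ms, RTT = 200 ms (= 2 * Tprop, Tprop = 100 ms)
Time until first ACK returns = Ttrans + RTT = 2 + 200 = 202 ms
Need W * Ttrans >= Ttrans + RTT  ->  W >= (Ttrans + RTT) / Ttrans
(Ttrans + RTT) / Ttrans = 202 / 2 = 101
W_min = ceil(101) = 101

101


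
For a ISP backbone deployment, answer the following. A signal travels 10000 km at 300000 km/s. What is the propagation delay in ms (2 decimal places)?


Given: distance = 10000 km, speed = 300000 km/s
Delay = distance / speed = 10000 / 300000 seconds
Delay in ms = 10000 * 1000 / 300000
Delay = 33.3333 ms
Rounded to 2 dp = 33.33 ms

33.33


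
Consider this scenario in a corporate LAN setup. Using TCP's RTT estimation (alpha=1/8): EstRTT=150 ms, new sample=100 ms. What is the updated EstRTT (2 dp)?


Given: EstRTT = 150 ms, SampleRTT = 100 ms, alpha = 1/8
New EstRTT = (1 - alpha) * EstRTT + alpha * SampleRTT
(7/8) * 150 = 131.25
(1/8) * 100 = 12.5
New EstRTT = 131.25 + 12.5 = 143.75 ms -> 143.75 ms (2 dp)

143.75


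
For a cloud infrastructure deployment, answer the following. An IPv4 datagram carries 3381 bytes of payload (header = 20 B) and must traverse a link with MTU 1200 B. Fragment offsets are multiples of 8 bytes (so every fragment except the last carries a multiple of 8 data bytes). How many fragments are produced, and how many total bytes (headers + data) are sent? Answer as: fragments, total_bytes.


Max data per non-final fragment = floor((MTU - header)/8)*8 = floor((1200 - 20)/8)*8 = floor(1180/8)*8 = 1176 B
Final fragment needs no 8-byte alignment: it can carry up to MTU - header = 1180 B
Non-final fragments needed = ceil((payload - 1180) / 1176) = ceil(2201/1176) = ceil(1.8716) = 2
Number of fragments = 2 + 1 = 3
Fragment sizes (data): 2 * 1176 B + 1029 B (last, 1029 <= 1180 OK)
Total bytes sent = payload + n_frags * header = 3381 + 3*20 = 3381 + 60 = 3441 B

3, 3441


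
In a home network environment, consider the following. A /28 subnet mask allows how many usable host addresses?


Given: subnet mask /28
Host bits = 32 - 28 = 4
Total addresses = 2^4 = 16
Usable hosts = 16 - 2 (network + broadcast) = 14

14


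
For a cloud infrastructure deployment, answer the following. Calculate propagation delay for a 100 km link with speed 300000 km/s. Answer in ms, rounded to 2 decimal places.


Given: distance = 100 km, speed = 300000 km/s
Delay = distance / speed = 100 / 300000 seconds
Delay in ms = 100 * 1000 / 300000
Delay = 0.3333 ms
Rounded to 2 dp = 0.33 ms

0.33


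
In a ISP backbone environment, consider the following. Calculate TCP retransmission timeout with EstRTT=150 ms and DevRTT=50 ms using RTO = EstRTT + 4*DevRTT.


Given: EstRTT = 150 ms, DevRTT = 50 ms
Timeout = EstRTT + 4 * DevRTT
4 * DevRTT = 4 * 50 = 200
Timeout = 150 + 200 = 350 ms

350


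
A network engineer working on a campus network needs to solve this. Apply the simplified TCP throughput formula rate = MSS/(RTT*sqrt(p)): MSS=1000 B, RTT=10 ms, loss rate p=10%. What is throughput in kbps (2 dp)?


Given: MSS = 1000 bytes, RTT = 10 ms, loss = 10%
RTT in seconds = 10 / 1000 = 0.01
Loss rate = 10% = 0.1
sqrt(loss) = sqrt(0.1) = 0.316227766017
Throughput (bytes/s) = 1000 / (0.01 * 0.316227766017) = 316227.7660
Throughput (kbps) = 316227.7660 * 8 / 1000 = 2529.822128 -> 2529.82 kbps (2 dp)

2529.82


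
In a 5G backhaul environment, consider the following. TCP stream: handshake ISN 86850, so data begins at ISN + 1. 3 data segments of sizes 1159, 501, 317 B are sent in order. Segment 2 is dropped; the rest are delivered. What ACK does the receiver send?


SYN uses sequence number 86850; first data byte = ISN + 1 = 86851.
Segment 1: SEQ = 86851, len = 1159 B, covers [86851, 88009]
Segment 2: SEQ = 88010, len = 501 B, covers [88010, 88510] [LOST]
Segment 3: SEQ = 88511, len = 317 B, covers [88511, 88827]
In-order data received: bytes [86851, 88009] (segments 1..1).
Segment 2 missing -> gap begins at byte 88010; later segments buffered out of order.
Cumulative ACK = next expected in-order byte = 86851 + 1159 = 88010

88010


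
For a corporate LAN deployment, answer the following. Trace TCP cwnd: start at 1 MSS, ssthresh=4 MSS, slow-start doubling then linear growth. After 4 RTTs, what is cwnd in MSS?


RTT 0: cwnd = 1 MSS (initial)
RTT 1: cwnd = 2 MSS (slow start, doubled)
RTT 2: cwnd = 4 MSS (slow start, doubled)
RTT 3: cwnd = 5 MSS (congestion avoidance, +1)
RTT 4: cwnd = 6 MSS (congestion avoidance, +1)

6


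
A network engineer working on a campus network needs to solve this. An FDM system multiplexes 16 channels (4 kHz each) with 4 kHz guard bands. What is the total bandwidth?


Given: 16 channels, 4 kHz each, guard = 4 kHz
Channel bandwidth = 16 * 4 = 64 kHz
Guard bands = 15 gaps * 4 kHz = 60 kHz
Total = 64 + 60 = 124 kHz

124


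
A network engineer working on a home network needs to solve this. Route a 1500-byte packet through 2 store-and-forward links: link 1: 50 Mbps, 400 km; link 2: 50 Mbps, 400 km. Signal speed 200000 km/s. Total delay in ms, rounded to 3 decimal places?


Packet = 1500 bytes = 12000 bits. Store-and-forward: sum (t_trans + t_prop) per link.
Link 1: t_trans = 12000/(50*10^6) s = 0.2400 ms; t_prop = 400/200000 s = 2.0000 ms; subtotal = 2.2400 ms
Link 2: t_trans = 12000/(50*10^6) s = 0.2400 ms; t_prop = 400/200000 s = 2.0000 ms; subtotal = 2.2400 ms
End-to-end = 2.2400 + 2.2400 = 4.4800 ms -> 4.480 ms (3 dp)

4.480


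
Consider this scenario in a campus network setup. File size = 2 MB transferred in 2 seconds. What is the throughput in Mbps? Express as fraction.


Given: file = 2 MB, time = 2 s
File in Mb = 2 * 8 = 16 Mb
Throughput = 16 / 2 Mbps
Throughput = 8 Mbps

8


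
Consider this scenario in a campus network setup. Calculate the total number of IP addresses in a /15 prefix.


Given: CIDR prefix /15
Host bits = 32 - 15 = 17
Total addresses = 2^17 = 131072

131072


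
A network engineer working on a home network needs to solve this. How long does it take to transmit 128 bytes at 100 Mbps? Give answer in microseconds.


Given: packet = 128 bytes, bandwidth = 100 Mbps
Packet in bits = 128 * 8 = 1024 bits
Bandwidth = 100 * 10^6 = 100000000 bps
Time = 1024 / 100000000 seconds
Time in us = 1024 * 10^6 / 100000000 = 10.24

10.24


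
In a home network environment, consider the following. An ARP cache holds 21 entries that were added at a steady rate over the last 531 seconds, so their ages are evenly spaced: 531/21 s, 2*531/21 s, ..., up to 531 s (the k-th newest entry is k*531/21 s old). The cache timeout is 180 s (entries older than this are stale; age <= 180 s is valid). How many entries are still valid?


Ages are k * 531/21 s for k = 1..21 (spacing = 25.2857 s).
Entry k is valid iff k * 531/21 <= 180 iff k <= 21 * 180 / 531 = 7.1186
n_valid = floor(7.1186) = 7
(n_stale = 21 - 7 = 14)

7


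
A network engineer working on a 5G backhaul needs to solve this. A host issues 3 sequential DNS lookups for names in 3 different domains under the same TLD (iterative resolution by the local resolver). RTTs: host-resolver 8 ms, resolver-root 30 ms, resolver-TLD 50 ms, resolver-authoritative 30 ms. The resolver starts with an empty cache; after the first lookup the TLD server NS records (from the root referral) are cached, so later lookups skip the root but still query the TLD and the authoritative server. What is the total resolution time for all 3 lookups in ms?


Lookup 1 (cold cache): local + root + TLD + auth = 8 + 30 + 50 + 30 = 118 ms
Lookups 2..3 (TLD NS cached -> skip root; new domain -> still ask TLD and auth): local + TLD + auth = 8 + 50 + 30 = 88 ms each
Remaining 2 lookups: 2 * 88 = 176 ms
Total = 118 + 176 = 294 ms

294
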